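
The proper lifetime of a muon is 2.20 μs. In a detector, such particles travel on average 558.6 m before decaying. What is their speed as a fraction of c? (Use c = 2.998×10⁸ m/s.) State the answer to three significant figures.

0.646c

Let x = d/(cτ) = 558.6 m / (2.998×10⁸ m/s × 2.200×10^-6 s) = 0.84693. Since d = βγcτ, x = βγ = β/√(1−β²).
Solving: β² = x²/(1+x²) = 0.71729/1.71729 = 0.417687, so β = 0.646.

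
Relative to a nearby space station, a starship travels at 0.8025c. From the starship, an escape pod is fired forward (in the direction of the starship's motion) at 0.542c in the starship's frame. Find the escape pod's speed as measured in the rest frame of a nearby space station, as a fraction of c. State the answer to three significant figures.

In units of c, u = (u' + v)/(1 + u'v) with u' = 0.542 and v = 0.8025.
Numerator: 0.542 + 0.8025 = 1.3445. Denominator: 1 + (0.542)(0.8025) = 1.434955.
u = 1.3445/1.434955 = 0.93696, so the speed is 0.937c.

0.937c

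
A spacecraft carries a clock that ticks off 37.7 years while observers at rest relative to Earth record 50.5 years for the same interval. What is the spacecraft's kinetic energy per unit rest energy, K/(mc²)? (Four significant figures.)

The time-dilation ratio gives γ = 50.5/37.7 = 1.33952.
K/(mc²) = γ − 1 = 1.33952 − 1 = 0.3395.

0.3395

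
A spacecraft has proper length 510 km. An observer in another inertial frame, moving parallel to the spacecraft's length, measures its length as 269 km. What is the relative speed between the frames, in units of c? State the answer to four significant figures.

Length contraction gives γ = L₀/L = 510/269 = 1.8959.
β = √(1 − 1/γ²) = √0.721792 = 0.8496.

0.8496c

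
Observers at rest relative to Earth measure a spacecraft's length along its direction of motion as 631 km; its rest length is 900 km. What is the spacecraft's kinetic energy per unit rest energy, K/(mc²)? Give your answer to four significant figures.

Length contraction gives γ = L₀/L = 900/631 = 1.42631.
Since K = (γ−1)mc², K/(mc²) = 1.42631 − 1 = 0.4263.

0.4263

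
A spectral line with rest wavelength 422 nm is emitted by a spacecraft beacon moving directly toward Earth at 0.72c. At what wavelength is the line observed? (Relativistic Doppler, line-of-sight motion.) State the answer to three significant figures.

Relativistic Doppler for wavelength: λ_obs = λ_src · √((1−β)/(1+β)).
With β = 0.72: factor = √(0.28/1.72) = 0.40347.
λ_obs = 422 × 0.40347 = 170 nm.

170 nm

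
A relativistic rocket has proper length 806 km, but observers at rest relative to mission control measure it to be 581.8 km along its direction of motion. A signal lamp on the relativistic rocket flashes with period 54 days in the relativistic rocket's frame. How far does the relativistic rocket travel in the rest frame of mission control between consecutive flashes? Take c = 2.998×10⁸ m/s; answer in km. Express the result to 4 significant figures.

1.341×10^12 km

Length contraction gives γ = L₀/L = 806/581.8 = 1.38536.
β = √(1 − 1/γ²) = 0.69207. Lab-frame period = γτ = 1.38536×54 days = 74.809 days. Distance = βc × γτ = 0.69207 × 2.998×10⁸ m/s × 6463497.6 s = 1.3411×10^15 m = 1.341×10^12 km.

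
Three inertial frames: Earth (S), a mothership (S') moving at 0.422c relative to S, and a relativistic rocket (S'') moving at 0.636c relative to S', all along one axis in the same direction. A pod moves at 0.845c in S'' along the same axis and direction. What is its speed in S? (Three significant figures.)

0.985c

Compose velocities in two stages. Stage 1 (into S'): u₁ = (0.845+0.636)/(1+0.845×0.636) = 0.9633.
Stage 2 (into S): u = (0.9633+0.422)/(1+0.9633×0.422) = 0.98492, so the speed is 0.985c.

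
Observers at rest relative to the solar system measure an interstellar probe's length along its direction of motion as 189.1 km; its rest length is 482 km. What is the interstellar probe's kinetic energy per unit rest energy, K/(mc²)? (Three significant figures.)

From L = L₀/γ: γ = 482/189.1 = 2.54892.
Since K = (γ−1)mc², K/(mc²) = 2.54892 − 1 = 1.55.

1.55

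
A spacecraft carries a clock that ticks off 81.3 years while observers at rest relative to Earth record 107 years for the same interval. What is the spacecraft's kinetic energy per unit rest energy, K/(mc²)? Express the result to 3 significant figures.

0.316

The time-dilation ratio gives γ = 107/81.3 = 1.31611.
Since K = (γ−1)mc², K/(mc²) = 1.31611 − 1 = 0.316.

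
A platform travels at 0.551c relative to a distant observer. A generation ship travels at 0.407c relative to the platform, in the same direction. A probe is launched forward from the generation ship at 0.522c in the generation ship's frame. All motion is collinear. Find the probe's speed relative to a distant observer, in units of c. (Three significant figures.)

First combine the probe and generation ship (S''→S'): u₁ = (0.522 + 0.407)/(1 + 0.522×0.407) = 0.929/1.212454 = 0.76621.
Then combine with the platform (S'→S): u = (0.76621 + 0.551)/(1 + 0.76621×0.551) = 1.31721/1.42218171 = 0.92619.

0.926c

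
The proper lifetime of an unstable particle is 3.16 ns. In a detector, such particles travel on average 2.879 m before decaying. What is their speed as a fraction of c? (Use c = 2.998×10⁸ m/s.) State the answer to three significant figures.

Lab distance = (lab lifetime)·v = γτ·βc, so βγ = d/(cτ) = 2.879/(2.998×10⁸ × 3.160×10^-9) = 3.0389.
With βγ = 3.0389: γ² = 1 + (βγ)² = 10.23491, and β = (βγ)/γ = 3.0389/3.1992 = 0.950.

0.950c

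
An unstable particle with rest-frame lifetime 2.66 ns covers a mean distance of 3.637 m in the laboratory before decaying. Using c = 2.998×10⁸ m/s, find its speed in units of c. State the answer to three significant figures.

0.977c

Let x = d/(cτ) = 3.637 m / (2.998×10⁸ m/s × 2.660×10^-9 s) = 4.5607. Since d = βγcτ, x = βγ = β/√(1−β²).
Solving: β² = x²/(1+x²) = 20.8/21.8 = 0.954128, so β = 0.977.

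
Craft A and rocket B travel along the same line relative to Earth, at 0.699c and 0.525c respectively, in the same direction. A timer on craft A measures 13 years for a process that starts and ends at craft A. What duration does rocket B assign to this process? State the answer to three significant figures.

13.5 years

Transform craft A's velocity into rocket B's frame: (0.699 − 0.525)/(1 − 0.699·0.525) = 0.174/0.633025, so the relative speed is 0.27487c.
At |u| = 0.27487c, γ = (1 − 0.0755535)^(−1/2) = 1.0401.
The clock on craft A records proper time, so rocket B measures Δt = γΔτ = 1.0401 × 13 = 13.5 years.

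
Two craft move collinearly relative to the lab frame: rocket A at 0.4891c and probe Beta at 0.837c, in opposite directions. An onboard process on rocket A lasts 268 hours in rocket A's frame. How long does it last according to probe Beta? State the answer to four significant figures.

791.4 hours

The velocity of rocket A relative to probe Beta is (0.4891 + 0.837)c / (1 + 0.4891×0.837) = 0.94091c; relative speed 0.94091c.
At |u| = 0.94091c, γ = (1 − 0.885312)^(−1/2) = 2.9528.
The clock on rocket A records proper time, so probe Beta measures Δt = γΔτ = 2.9528 × 268 = 791.4 hours.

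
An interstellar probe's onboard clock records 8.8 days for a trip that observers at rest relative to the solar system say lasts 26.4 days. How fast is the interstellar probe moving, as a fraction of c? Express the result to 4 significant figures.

γ = Δt/Δτ = 26.4/8.8 = 3.
β = √(1 − 1/γ²) = √(1 − 0.111111) = √0.888889 = 0.9428.

0.9428c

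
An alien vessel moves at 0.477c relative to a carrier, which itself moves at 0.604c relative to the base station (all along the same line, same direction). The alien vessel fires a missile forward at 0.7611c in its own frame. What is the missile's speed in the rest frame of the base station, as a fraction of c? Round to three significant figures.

0.977c

Compose velocities in two stages. Stage 1 (into S'): u₁ = (0.7611+0.477)/(1+0.7611×0.477) = 0.90833.
Stage 2 (into S): u = (0.90833+0.604)/(1+0.90833×0.604) = 0.97656, so the speed is 0.977c.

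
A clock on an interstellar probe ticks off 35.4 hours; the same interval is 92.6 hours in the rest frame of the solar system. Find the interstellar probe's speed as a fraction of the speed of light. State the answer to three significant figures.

0.924c

γ = Δt/Δτ = 92.6/35.4 = 2.6158.
β = √(1 − 1/γ²) = √(1 − 0.146147) = √0.853853 = 0.924.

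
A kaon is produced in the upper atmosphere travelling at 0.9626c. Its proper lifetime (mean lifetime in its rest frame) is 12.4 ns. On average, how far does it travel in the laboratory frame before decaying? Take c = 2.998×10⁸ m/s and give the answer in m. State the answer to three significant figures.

13.2 m

Lorentz factor: γ = (1 − 0.92659876)^(−1/2) = 3.691.
Lab-frame lifetime: Δt = γτ = 3.691 × 12.4 ns = 45.768 ns.
Distance: d = vΔt = 0.9626 × 2.998×10⁸ m/s × 4.5768×10^-8 s = 13.2 m.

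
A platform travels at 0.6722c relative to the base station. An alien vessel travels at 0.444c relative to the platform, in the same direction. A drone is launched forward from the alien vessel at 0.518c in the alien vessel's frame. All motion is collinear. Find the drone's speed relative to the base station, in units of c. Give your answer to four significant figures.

Compose velocities in two stages. Stage 1 (into S'): u₁ = (0.518+0.444)/(1+0.518×0.444) = 0.78212.
Stage 2 (into S): u = (0.78212+0.6722)/(1+0.78212×0.6722) = 0.95319, so the speed is 0.9532c.

0.9532c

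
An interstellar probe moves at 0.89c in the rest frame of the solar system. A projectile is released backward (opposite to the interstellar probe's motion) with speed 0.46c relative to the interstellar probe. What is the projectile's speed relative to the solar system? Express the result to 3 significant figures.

Relativistic velocity addition: u = (u' + v)/(1 + u'v/c²), with u' = −0.46c and v = 0.89c.
Numerator: −0.46 + 0.89 = 0.43. Denominator: 1 + (−0.46)(0.89) = 0.5906.
u = 0.43/0.5906 = 0.72807, so the speed is 0.728c.

0.728c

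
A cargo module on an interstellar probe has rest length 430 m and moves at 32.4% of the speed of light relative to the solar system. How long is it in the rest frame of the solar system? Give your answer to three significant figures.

β² = 0.104976, so γ = 1/√0.895024 = 1.057.
Along the direction of motion the measured length is L₀/γ = 430/1.057 = 407 m.

407 m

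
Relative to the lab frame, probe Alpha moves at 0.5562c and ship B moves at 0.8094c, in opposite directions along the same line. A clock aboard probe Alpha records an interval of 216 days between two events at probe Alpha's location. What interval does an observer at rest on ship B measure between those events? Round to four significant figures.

641.8 days

Speed of probe Alpha in ship B's frame: u = (v_A + v_B)/(1 + v_A v_B/c²) = (0.5562 + 0.8094)/(1 + 0.5562×0.8094) = 1.3656/1.45018828 = 0.94167; |u| = 0.94167c.
γ for this relative speed: γ = 1/√(1 − 0.886742) = 2.9714.
Probe Alpha's interval is proper; time dilation gives Δt_B = γΔτ = 2.9714 × 216 days = 641.8 days.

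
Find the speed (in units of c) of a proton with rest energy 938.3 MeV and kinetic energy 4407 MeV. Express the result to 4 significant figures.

K = (γ−1)mc², so γ = 1 + 4407/938.3 = 5.6968.
Then v/c = √(1 − γ⁻²) = √(1 − 0.0308133) = √0.9691867 = 0.9845.

0.9845c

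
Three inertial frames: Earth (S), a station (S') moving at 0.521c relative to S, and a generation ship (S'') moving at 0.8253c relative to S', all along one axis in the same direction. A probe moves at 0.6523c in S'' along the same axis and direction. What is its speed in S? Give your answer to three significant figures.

Apply u = (u'+v)/(1+u'v) twice. Probe in the station frame: (0.6523+0.8253)/(1+0.6523·0.8253) = 1.4776/1.53834319 = 0.96051c.
That velocity, transformed to the rest frame of Earth: (0.96051+0.521)/(1+0.96051·0.521) = 1.48151/1.50042571 = 0.98739c.

0.987c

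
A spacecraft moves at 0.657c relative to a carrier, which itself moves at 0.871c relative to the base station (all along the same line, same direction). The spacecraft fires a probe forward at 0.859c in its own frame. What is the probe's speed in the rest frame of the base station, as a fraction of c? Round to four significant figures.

0.9978c

First combine the probe and spacecraft (S''→S'): u₁ = (0.859 + 0.657)/(1 + 0.859×0.657) = 1.516/1.564363 = 0.96908.
Then combine with the carrier (S'→S): u = (0.96908 + 0.871)/(1 + 0.96908×0.871) = 1.84008/1.84406868 = 0.99784.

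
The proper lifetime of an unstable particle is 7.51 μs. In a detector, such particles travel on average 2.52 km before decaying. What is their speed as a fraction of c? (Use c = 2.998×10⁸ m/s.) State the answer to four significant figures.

0.7457c

d = βγcτ ⇒ βγ = d/(cτ) = 2520 m / (2251.498 m) = 1.1193.
β = (βγ)/√(1+(βγ)²) = 1.1193/√2.25283 = 0.7457.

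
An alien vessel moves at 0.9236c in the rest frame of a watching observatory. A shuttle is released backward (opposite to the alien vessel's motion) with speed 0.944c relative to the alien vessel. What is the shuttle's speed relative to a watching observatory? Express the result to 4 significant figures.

0.1592c

Relativistic velocity addition: u = (u' + v)/(1 + u'v/c²), with u' = −0.944c and v = 0.9236c.
Numerator: −0.944 + 0.9236 = −0.0204. Denominator: 1 + (−0.944)(0.9236) = 0.1281216.
u = −0.0204/0.1281216 = −0.15922, so the speed is 0.1592c.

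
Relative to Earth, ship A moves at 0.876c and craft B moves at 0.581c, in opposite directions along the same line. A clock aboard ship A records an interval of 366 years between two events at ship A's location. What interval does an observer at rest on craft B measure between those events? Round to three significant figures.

1410 years

Speed of ship A in craft B's frame: u = (v_A + v_B)/(1 + v_A v_B/c²) = (0.876 + 0.581)/(1 + 0.876×0.581) = 1.457/1.508956 = 0.96557; |u| = 0.96557c.
At |u| = 0.96557c, γ = (1 − 0.932325)^(−1/2) = 3.844.
The clock on ship A records proper time, so craft B measures Δt = γΔτ = 3.844 × 366 = 1410 years.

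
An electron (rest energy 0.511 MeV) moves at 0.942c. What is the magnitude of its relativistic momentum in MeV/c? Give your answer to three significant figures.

γ = 1/√(1 − β²) = 1/√(1 − 0.887364) = 1/√0.112636 = 1/0.335613 = 2.9796.
Momentum: p = γβ·mc = 2.9796 × 0.942 × 0.511 MeV/c = 1.43 MeV/c.

1.43 MeV/c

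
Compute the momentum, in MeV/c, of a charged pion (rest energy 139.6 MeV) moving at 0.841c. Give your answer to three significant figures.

With β = 0.841, γ = 1/√(1 − 0.841²) = 1/√0.292719 = 1.8483.
Momentum: p = γβ·mc = 1.8483 × 0.841 × 139.6 MeV/c = 217 MeV/c.

217 MeV/c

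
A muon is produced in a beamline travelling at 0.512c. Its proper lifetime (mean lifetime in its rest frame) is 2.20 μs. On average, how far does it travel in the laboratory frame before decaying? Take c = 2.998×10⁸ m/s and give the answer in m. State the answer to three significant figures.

β² = 0.262144, so γ = 1/√0.737856 = 1.1642.
Lab-frame lifetime: Δt = γτ = 1.1642 × 2.20 μs = 2.5612 μs.
Distance: d = vΔt = 0.512 × 2.998×10⁸ m/s × 2.5612×10^-6 s = 393 m.

393 m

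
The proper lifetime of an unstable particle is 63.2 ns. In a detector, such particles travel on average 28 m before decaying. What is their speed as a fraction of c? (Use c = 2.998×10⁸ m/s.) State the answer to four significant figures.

Lab distance = (lab lifetime)·v = γτ·βc, so βγ = d/(cτ) = 28.00/(2.998×10⁸ × 6.320×10^-8) = 1.4778.
With βγ = 1.4778: γ² = 1 + (βγ)² = 3.18389, and β = (βγ)/γ = 1.4778/1.78435 = 0.8282.

0.8282c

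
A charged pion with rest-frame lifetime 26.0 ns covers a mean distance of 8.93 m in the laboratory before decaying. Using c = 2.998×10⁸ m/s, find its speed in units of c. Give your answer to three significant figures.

Let x = d/(cτ) = 8.930 m / (2.998×10⁸ m/s × 2.600×10^-8 s) = 1.1456. Since d = βγcτ, x = βγ = β/√(1−β²).
Solving: β² = x²/(1+x²) = 1.3124/2.3124 = 0.567549, so β = 0.753.

0.753c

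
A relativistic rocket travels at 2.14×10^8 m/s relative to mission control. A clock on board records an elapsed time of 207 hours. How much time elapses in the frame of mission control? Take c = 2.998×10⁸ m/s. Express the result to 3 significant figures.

296 hours

β = v/c = (2.14×10^8 m/s)/(2.998×10⁸ m/s) = 0.713809.
β² = 0.5095233, so γ = 1/√0.4904767 = 1.4279.
Time dilation: Δt = γ·Δτ = 1.4279 × 207 = 296 hours.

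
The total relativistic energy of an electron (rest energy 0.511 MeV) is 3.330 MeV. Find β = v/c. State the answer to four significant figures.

Total energy E = γmc² gives γ = 3.330/0.511 = 6.5166.
Hence β = √(1 − 1/γ²) = √(1 − 0.0235482) = √0.9764518 = 0.9882.

0.9882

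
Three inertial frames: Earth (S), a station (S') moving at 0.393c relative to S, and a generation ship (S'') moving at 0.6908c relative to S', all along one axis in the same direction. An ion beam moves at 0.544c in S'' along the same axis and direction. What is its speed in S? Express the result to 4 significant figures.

First combine the ion beam and generation ship (S''→S'): u₁ = (0.544 + 0.6908)/(1 + 0.544×0.6908) = 1.2348/1.3757952 = 0.89752.
Then combine with the station (S'→S): u = (0.89752 + 0.393)/(1 + 0.89752×0.393) = 1.29052/1.35272536 = 0.95401.

0.9540c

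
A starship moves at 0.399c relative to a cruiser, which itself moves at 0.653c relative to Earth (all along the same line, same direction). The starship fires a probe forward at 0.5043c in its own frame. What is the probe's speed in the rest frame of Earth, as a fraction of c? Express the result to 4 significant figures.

Compose velocities in two stages. Stage 1 (into S'): u₁ = (0.5043+0.399)/(1+0.5043×0.399) = 0.75199.
Stage 2 (into S): u = (0.75199+0.653)/(1+0.75199×0.653) = 0.94228, so the speed is 0.9423c.

0.9423c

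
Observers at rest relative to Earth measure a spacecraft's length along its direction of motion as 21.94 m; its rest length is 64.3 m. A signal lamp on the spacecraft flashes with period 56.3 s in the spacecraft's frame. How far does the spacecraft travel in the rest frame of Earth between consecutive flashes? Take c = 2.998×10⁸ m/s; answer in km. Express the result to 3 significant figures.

From L = L₀/γ: γ = 64.3/21.94 = 2.93072.
β = √(1 − 1/γ²) = 0.93999. Lab-frame period = γτ = 2.93072×56.3 s = 165 s. Distance = βc × γτ = 0.93999 × 2.998×10⁸ m/s × 165 s = 4.6498×10^10 m = 4.65×10^7 km.

4.65×10^7 km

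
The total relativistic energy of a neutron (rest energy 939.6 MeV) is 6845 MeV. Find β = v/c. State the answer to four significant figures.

0.9905

Total energy E = γmc² gives γ = 6845/939.6 = 7.285.
Hence β = √(1 − 1/γ²) = √(1 − 0.0188426) = √0.9811574 = 0.9905.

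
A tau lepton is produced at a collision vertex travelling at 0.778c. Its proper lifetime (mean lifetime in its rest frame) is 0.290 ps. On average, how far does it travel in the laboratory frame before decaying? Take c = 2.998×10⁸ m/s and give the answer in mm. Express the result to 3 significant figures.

γ = 1/√(1 − β²) = 1/√(1 − 0.605284) = 1/√0.394716 = 1/0.628264 = 1.5917.
Lab-frame lifetime: Δt = γτ = 1.5917 × 0.290 ps = 0.46159 ps.
Distance: d = vΔt = 0.778 × 2.998×10⁸ m/s × 4.6159×10^-13 s = 1.08×10^-4 m = 0.108 mm.

0.108 mm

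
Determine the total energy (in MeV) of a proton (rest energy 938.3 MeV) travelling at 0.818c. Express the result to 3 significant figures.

1630 MeV

β² = 0.669124, so γ = 1/√0.330876 = 1.7385.
Total energy: E = γmc² = 1.7385 × 938.3 MeV = 1630 MeV.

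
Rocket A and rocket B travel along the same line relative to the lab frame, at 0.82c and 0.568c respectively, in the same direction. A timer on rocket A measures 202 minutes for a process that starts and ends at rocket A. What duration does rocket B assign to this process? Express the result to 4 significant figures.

229.1 minutes

Speed of rocket A in rocket B's frame: u = (v_A − v_B)/(1 − v_A v_B/c²) = (0.82 − 0.568)/(1 − 0.82×0.568) = 0.252/0.53424 = 0.4717; |u| = 0.4717c.
At |u| = 0.4717c, γ = (1 − 0.222501)^(−1/2) = 1.1341.
Rocket A's interval is proper; time dilation gives Δt_B = γΔτ = 1.1341 × 202 minutes = 229.1 minutes.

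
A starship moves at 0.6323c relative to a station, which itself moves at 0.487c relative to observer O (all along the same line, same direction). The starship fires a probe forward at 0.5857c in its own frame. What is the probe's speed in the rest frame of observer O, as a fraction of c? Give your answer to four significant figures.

0.9602c

Compose velocities in two stages. Stage 1 (into S'): u₁ = (0.5857+0.6323)/(1+0.5857×0.6323) = 0.88883.
Stage 2 (into S): u = (0.88883+0.487)/(1+0.88883×0.487) = 0.9602, so the speed is 0.9602c.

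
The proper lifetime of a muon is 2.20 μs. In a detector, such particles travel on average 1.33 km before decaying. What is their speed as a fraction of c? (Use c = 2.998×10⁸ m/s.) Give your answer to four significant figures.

0.8959c

d = βγcτ ⇒ βγ = d/(cτ) = 1330 m / (659.56 m) = 2.0165.
β = (βγ)/√(1+(βγ)²) = 2.0165/√5.06627 = 0.8959.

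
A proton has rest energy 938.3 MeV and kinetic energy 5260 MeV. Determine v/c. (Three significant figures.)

K = (γ−1)mc², so γ = 1 + 5260/938.3 = 6.6059.
Then v/c = √(1 − γ⁻²) = √(1 − 0.0229159) = √0.9770841 = 0.988.

0.988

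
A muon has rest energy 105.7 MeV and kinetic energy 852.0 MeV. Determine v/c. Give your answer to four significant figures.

0.9939

γ = 1 + K/(mc²) = 1 + 852.0/105.7 = 9.0605.
β = √(1 − 1/γ²) = √(1 − 0.0121814) = √0.9878186 = 0.9939.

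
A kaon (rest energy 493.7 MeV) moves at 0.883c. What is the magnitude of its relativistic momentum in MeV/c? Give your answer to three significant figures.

β² = 0.779689, so γ = 1/√0.220311 = 2.1305.
Momentum: p = γβ·mc = 2.1305 × 0.883 × 493.7 MeV/c = 929 MeV/c.

929 MeV/c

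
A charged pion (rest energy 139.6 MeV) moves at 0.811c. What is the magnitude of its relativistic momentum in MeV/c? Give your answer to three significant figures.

With β = 0.811, γ = 1/√(1 − 0.811²) = 1/√0.342279 = 1.7093.
Momentum: p = γβ·mc = 1.7093 × 0.811 × 139.6 MeV/c = 194 MeV/c.

194 MeV/c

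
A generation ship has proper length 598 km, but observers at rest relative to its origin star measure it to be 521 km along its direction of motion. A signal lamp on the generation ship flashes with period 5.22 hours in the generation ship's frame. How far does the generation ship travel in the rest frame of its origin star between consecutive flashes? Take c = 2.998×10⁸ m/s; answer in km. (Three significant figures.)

From L = L₀/γ: γ = 598/521 = 1.14779.
β = √(1 − 1/γ²) = 0.49086. Lab-frame period = γτ = 1.14779×5.22 hours = 5.9915 hours. Distance = βc × γτ = 0.49086 × 2.998×10⁸ m/s × 21569.4 s = 3.1741×10^12 m = 3.17×10^9 km.

3.17×10^9 km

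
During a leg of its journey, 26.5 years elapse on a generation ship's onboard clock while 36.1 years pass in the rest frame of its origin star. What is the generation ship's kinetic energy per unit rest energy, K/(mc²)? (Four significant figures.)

From Δt = γΔτ: γ = 36.1/26.5 = 1.36226.
K/(mc²) = γ − 1 = 1.36226 − 1 = 0.3623.

0.3623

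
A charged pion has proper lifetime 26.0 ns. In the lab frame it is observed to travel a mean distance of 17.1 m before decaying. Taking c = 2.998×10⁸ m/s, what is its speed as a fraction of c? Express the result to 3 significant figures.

Lab distance = (lab lifetime)·v = γτ·βc, so βγ = d/(cτ) = 17.10/(2.998×10⁸ × 2.600×10^-8) = 2.1938.
With βγ = 2.1938: γ² = 1 + (βγ)² = 5.81276, and β = (βγ)/γ = 2.1938/2.41097 = 0.910.

0.910c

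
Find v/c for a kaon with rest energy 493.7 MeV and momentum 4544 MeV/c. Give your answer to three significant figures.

0.994

βγ = pc/(mc²) = 4544/493.7 = 9.204.
Since γ² = 1 + (βγ)² = 85.7136, γ = √85.7136 = 9.25816, and β = (βγ)/γ = 9.204/9.25816 = 0.994.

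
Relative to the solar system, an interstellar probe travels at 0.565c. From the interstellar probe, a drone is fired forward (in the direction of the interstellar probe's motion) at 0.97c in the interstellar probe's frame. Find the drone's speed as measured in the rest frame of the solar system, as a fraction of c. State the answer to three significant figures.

In units of c, u = (u' + v)/(1 + u'v) with u' = 0.97 and v = 0.565.
Numerator: 0.97 + 0.565 = 1.535. Denominator: 1 + (0.97)(0.565) = 1.54805.
u = 1.535/1.54805 = 0.99157, so the speed is 0.992c.

0.992c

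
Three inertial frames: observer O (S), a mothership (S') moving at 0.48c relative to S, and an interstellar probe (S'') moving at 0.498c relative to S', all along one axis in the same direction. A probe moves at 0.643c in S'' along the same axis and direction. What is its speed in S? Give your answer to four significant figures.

0.9501c

Compose velocities in two stages. Stage 1 (into S'): u₁ = (0.643+0.498)/(1+0.643×0.498) = 0.86425.
Stage 2 (into S): u = (0.86425+0.48)/(1+0.86425×0.48) = 0.95011, so the speed is 0.9501c.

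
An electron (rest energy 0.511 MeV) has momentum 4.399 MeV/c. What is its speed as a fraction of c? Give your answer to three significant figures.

βγ = pc/(mc²) = 4.399/0.511 = 8.6086.
Since γ² = 1 + (βγ)² = 75.108, γ = √75.108 = 8.66649, and β = (βγ)/γ = 8.6086/8.66649 = 0.993.

0.993c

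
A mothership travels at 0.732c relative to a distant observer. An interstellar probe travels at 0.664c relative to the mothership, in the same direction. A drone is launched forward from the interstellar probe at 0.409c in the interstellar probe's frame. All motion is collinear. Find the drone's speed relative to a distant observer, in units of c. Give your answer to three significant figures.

0.974c

First combine the drone and interstellar probe (S''→S'): u₁ = (0.409 + 0.664)/(1 + 0.409×0.664) = 1.073/1.271576 = 0.84383.
Then combine with the mothership (S'→S): u = (0.84383 + 0.732)/(1 + 0.84383×0.732) = 1.57583/1.61768356 = 0.97413.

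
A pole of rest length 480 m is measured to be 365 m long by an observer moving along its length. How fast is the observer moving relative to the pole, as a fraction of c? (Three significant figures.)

Length contraction gives γ = L₀/L = 480/365 = 1.3151.
β = √(1 − 1/γ²) = √0.421794 = 0.649.

0.649c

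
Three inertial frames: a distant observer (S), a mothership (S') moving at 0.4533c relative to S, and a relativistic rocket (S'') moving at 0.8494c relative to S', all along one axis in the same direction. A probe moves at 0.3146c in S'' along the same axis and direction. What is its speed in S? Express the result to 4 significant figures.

First combine the probe and relativistic rocket (S''→S'): u₁ = (0.3146 + 0.8494)/(1 + 0.3146×0.8494) = 1.164/1.26722124 = 0.91855.
Then combine with the mothership (S'→S): u = (0.91855 + 0.4533)/(1 + 0.91855×0.4533) = 1.37185/1.416378715 = 0.96856.

0.9686c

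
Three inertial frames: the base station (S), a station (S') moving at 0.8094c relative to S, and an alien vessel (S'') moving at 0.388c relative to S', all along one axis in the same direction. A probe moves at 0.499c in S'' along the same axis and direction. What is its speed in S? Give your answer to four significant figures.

0.9694c

First combine the probe and alien vessel (S''→S'): u₁ = (0.499 + 0.388)/(1 + 0.499×0.388) = 0.887/1.193612 = 0.74312.
Then combine with the station (S'→S): u = (0.74312 + 0.8094)/(1 + 0.74312×0.8094) = 1.55252/1.601481328 = 0.96943.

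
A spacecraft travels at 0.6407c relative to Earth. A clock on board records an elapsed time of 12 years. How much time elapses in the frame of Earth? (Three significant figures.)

Lorentz factor: γ = (1 − 0.41049649)^(−1/2) = 1.3024.
Time dilation: Δt = γ·Δτ = 1.3024 × 12 = 15.6 years.

15.6 years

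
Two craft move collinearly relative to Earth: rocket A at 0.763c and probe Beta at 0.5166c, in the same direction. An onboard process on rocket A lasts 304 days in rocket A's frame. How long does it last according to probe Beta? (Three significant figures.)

The velocity of rocket A relative to probe Beta is (0.763 − 0.5166)c / (1 − 0.763×0.5166) = 0.40671c; relative speed 0.40671c.
γ for this relative speed: γ = 1/√(1 − 0.165413) = 1.0946.
Rocket A's interval is proper; time dilation gives Δt_B = γΔτ = 1.0946 × 304 days = 333 days.

333 days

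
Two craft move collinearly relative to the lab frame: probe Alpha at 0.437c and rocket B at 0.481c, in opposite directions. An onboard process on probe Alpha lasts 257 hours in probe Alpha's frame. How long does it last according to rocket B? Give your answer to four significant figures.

394.4 hours

Transform probe Alpha's velocity into rocket B's frame: (0.437 + 0.481)/(1 + 0.437·0.481) = 0.918/1.210197, so the relative speed is 0.75855c.
At |u| = 0.75855c, γ = (1 − 0.575398)^(−1/2) = 1.5346.
The clock on probe Alpha records proper time, so rocket B measures Δt = γΔτ = 1.5346 × 257 = 394.4 hours.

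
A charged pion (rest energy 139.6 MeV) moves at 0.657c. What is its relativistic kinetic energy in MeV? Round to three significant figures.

With β = 0.657, γ = 1/√(1 − 0.657²) = 1/√0.568351 = 1.32645.
Kinetic energy: K = (γ − 1)mc² = (1.32645 − 1) × 139.6 MeV = 0.32645 × 139.6 = 45.6 MeV.

45.6 MeV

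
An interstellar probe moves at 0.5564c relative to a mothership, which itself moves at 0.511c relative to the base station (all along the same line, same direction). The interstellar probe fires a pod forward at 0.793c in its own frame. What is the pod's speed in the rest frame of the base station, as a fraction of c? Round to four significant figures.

First combine the pod and interstellar probe (S''→S'): u₁ = (0.793 + 0.5564)/(1 + 0.793×0.5564) = 1.3494/1.4412252 = 0.93629.
Then combine with the mothership (S'→S): u = (0.93629 + 0.511)/(1 + 0.93629×0.511) = 1.44729/1.47844419 = 0.97893.

0.9789c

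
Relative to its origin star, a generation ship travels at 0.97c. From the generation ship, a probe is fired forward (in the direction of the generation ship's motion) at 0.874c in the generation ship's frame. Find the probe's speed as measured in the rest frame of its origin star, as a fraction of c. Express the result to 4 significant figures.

Relativistic velocity addition: u = (u' + v)/(1 + u'v/c²), with u' = 0.874c and v = 0.97c.
Numerator: 0.874 + 0.97 = 1.844. Denominator: 1 + (0.874)(0.97) = 1.84778.
u = 1.844/1.84778 = 0.99795, so the speed is 0.9980c.

0.9980c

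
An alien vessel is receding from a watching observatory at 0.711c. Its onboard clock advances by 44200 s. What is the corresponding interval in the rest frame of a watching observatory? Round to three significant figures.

Lorentz factor: γ = (1 − 0.505521)^(−1/2) = 1.4221.
The onboard clock measures proper time, so the interval in the rest frame of a watching observatory is dilated: Δt = γ·Δτ = 1.4221 × 44200 s = 62900 s.

62900 s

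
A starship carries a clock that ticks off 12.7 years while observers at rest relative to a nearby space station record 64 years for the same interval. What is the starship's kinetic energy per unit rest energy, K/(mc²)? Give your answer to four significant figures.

4.039

The time-dilation ratio gives γ = 64/12.7 = 5.03937.
Since K = (γ−1)mc², K/(mc²) = 5.03937 − 1 = 4.039.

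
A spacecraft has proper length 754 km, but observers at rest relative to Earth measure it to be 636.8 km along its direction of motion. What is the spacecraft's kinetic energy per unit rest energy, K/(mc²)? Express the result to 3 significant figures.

0.184

From L = L₀/γ: γ = 754/636.8 = 1.18405.
K/(mc²) = γ − 1 = 1.18405 − 1 = 0.184.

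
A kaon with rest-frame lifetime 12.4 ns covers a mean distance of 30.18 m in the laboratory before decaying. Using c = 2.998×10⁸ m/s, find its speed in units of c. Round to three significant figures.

0.992c

Lab distance = (lab lifetime)·v = γτ·βc, so βγ = d/(cτ) = 30.18/(2.998×10⁸ × 1.240×10^-8) = 8.1183.
With βγ = 8.1183: γ² = 1 + (βγ)² = 66.9068, and β = (βγ)/γ = 8.1183/8.17966 = 0.992.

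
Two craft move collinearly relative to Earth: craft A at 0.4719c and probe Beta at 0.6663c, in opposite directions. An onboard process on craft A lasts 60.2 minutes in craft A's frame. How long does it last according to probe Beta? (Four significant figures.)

120.4 minutes

The velocity of craft A relative to probe Beta is (0.4719 + 0.6663)c / (1 + 0.4719×0.6663) = 0.86593c; relative speed 0.86593c.
γ for this relative speed: γ = 1/√(1 − 0.749835) = 1.9993.
Craft A's interval is proper; time dilation gives Δt_B = γΔτ = 1.9993 × 60.2 minutes = 120.4 minutes.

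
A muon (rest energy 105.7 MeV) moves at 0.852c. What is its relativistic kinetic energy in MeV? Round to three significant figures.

96.2 MeV

Lorentz factor: γ = (1 − 0.725904)^(−1/2) = 1.91007.
Kinetic energy: K = (γ − 1)mc² = (1.91007 − 1) × 105.7 MeV = 0.91007 × 105.7 = 96.2 MeV.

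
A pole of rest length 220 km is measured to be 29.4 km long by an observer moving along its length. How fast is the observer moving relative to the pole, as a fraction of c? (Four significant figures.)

Length contraction gives γ = L₀/L = 220/29.4 = 7.483.
β = √(1 − 1/γ²) = √0.982141 = 0.9910.

0.9910c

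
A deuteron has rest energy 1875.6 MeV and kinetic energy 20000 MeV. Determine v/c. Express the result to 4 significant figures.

0.9963

K = (γ−1)mc², so γ = 1 + 20000/1875.6 = 11.663.
Then v/c = √(1 − γ⁻²) = √(1 − 0.00735156) = √0.99264844 = 0.9963.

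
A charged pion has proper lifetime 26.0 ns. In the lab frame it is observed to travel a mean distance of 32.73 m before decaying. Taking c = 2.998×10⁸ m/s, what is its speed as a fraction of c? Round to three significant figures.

0.973c

Let x = d/(cτ) = 32.73 m / (2.998×10⁸ m/s × 2.600×10^-8 s) = 4.199. Since d = βγcτ, x = βγ = β/√(1−β²).
Solving: β² = x²/(1+x²) = 17.6316/18.6316 = 0.946328, so β = 0.973.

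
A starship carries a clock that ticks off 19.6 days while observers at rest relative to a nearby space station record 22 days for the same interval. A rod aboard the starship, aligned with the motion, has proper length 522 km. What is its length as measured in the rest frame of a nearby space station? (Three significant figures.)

465 km

From Δt = γΔτ: γ = 22/19.6 = 1.12245.
L = L₀/γ = 522/1.12245 = 465 km.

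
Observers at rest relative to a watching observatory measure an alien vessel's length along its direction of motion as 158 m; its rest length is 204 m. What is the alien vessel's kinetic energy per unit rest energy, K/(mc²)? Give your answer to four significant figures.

Length contraction gives γ = L₀/L = 204/158 = 1.29114.
K/(mc²) = γ − 1 = 1.29114 − 1 = 0.2911.

0.2911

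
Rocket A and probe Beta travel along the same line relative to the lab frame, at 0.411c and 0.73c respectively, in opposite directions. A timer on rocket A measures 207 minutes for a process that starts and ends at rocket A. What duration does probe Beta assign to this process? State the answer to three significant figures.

432 minutes

Speed of rocket A in probe Beta's frame: u = (v_A + v_B)/(1 + v_A v_B/c²) = (0.411 + 0.73)/(1 + 0.411×0.73) = 1.141/1.30003 = 0.87767; |u| = 0.87767c.
At |u| = 0.87767c, γ = (1 − 0.770305)^(−1/2) = 2.0865.
Rocket A's interval is proper; time dilation gives Δt_B = γΔτ = 2.0865 × 207 minutes = 432 minutes.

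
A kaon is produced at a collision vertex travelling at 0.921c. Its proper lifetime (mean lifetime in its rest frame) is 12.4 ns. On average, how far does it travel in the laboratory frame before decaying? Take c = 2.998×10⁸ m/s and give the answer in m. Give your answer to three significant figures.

8.79 m

With β = 0.921, γ = 1/√(1 − 0.921²) = 1/√0.151759 = 2.567.
Lab-frame lifetime: Δt = γτ = 2.567 × 12.4 ns = 31.831 ns.
Distance: d = vΔt = 0.921 × 2.998×10⁸ m/s × 3.1831×10^-8 s = 8.79 m.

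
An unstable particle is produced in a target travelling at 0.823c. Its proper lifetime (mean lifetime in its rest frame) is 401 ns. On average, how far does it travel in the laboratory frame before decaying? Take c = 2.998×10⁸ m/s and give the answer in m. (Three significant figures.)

With β = 0.823, γ = 1/√(1 − 0.823²) = 1/√0.322671 = 1.7604.
Lab-frame lifetime: Δt = γτ = 1.7604 × 401 ns = 705.92 ns.
Distance: d = vΔt = 0.823 × 2.998×10⁸ m/s × 7.0592×10^-7 s = 174 m.

174 m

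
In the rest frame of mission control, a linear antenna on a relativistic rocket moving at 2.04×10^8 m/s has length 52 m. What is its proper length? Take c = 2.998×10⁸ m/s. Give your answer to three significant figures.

71.0 m

β = v/c = (2.04×10^8 m/s)/(2.998×10⁸ m/s) = 0.680454.
γ = 1/√(1 − β²) = 1/√(1 − 0.4630176) = 1/√0.5369824 = 1/0.732791 = 1.3646.
Proper length: L₀ = γ·L = 1.3646 × 52 = 71.0 m.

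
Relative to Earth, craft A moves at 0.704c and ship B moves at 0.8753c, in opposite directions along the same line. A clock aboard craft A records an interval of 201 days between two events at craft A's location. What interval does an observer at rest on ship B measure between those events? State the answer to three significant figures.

The velocity of craft A relative to ship B is (0.704 + 0.8753)c / (1 + 0.704×0.8753) = 0.97716c; relative speed 0.97716c.
At |u| = 0.97716c, γ = (1 − 0.954842)^(−1/2) = 4.7058.
Craft A's interval is proper; time dilation gives Δt_B = γΔτ = 4.7058 × 201 days = 946 days.

946 days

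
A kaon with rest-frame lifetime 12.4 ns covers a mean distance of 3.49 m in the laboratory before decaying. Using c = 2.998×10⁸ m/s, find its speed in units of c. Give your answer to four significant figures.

Lab distance = (lab lifetime)·v = γτ·βc, so βγ = d/(cτ) = 3.490/(2.998×10⁸ × 1.240×10^-8) = 0.9388.
With βγ = 0.9388: γ² = 1 + (βγ)² = 1.881345, and β = (βγ)/γ = 0.9388/1.37162 = 0.6844.

0.6844c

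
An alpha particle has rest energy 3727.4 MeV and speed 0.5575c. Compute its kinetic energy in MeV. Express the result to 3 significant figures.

With β = 0.5575, γ = 1/√(1 − 0.5575²) = 1/√0.68919375 = 1.20456.
Kinetic energy: K = (γ − 1)mc² = (1.20456 − 1) × 3727.4 MeV = 0.20456 × 3727.4 = 762 MeV.

762 MeV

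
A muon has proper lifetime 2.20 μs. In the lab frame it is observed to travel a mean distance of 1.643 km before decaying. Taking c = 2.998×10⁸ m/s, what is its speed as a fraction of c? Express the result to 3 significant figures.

0.928c

d = βγcτ ⇒ βγ = d/(cτ) = 1643 m / (659.56 m) = 2.4911.
β = (βγ)/√(1+(βγ)²) = 2.4911/√7.20558 = 0.928.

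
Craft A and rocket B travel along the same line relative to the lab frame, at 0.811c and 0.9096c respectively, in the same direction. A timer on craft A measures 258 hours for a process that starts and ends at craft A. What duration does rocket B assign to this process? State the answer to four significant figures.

278.4 hours

Speed of craft A in rocket B's frame: u = (v_A − v_B)/(1 − v_A v_B/c²) = (0.811 − 0.9096)/(1 − 0.811×0.9096) = −0.0986/0.2623144 = −0.37588; |u| = 0.37588c.
At |u| = 0.37588c, γ = (1 − 0.141286)^(−1/2) = 1.0791.
The clock on craft A records proper time, so rocket B measures Δt = γΔτ = 1.0791 × 258 = 278.4 hours.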